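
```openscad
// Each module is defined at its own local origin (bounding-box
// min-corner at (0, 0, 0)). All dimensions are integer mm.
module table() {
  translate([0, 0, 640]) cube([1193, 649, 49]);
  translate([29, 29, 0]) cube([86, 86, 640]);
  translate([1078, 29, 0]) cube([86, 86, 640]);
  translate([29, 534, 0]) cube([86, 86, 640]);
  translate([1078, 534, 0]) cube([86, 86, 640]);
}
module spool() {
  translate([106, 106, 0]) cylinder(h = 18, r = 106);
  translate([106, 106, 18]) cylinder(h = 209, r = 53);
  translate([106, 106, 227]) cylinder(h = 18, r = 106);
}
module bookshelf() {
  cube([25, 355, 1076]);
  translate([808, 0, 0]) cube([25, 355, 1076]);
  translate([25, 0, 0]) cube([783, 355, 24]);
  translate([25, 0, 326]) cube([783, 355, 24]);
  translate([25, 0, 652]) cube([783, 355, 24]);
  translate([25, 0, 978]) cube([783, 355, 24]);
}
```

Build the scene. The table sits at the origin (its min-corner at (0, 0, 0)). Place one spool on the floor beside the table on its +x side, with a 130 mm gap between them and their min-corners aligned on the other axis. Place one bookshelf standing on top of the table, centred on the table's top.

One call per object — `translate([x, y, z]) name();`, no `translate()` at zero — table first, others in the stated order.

table();
translate([1323, 0, 0]) spool();
translate([180, 147, 689]) bookshelf();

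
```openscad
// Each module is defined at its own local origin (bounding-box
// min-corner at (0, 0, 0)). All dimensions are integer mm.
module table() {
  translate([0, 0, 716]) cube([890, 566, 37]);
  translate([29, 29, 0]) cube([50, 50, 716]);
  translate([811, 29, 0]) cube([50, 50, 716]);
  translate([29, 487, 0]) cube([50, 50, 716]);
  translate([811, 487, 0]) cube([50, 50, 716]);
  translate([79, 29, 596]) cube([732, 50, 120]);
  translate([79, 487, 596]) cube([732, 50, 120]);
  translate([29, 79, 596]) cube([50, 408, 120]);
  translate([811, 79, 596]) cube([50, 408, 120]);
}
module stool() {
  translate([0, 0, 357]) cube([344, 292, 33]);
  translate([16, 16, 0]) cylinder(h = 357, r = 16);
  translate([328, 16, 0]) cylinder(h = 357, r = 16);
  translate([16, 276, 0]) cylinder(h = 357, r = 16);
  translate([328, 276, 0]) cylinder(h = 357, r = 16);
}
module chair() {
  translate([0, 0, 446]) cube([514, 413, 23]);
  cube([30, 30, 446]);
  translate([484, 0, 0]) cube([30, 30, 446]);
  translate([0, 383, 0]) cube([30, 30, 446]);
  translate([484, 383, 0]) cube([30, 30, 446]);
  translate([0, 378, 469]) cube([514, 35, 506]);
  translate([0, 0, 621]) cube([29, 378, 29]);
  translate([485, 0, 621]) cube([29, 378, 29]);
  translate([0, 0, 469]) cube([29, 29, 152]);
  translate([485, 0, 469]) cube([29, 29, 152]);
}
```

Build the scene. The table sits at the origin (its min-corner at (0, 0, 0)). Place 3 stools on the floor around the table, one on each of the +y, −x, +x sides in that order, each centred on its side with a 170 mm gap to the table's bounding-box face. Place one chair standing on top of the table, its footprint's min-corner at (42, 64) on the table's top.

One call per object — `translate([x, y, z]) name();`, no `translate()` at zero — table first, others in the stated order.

table();
translate([273, 736, 0]) stool();
translate([-514, 137, 0]) stool();
translate([1060, 137, 0]) stool();
translate([42, 64, 753]) chair();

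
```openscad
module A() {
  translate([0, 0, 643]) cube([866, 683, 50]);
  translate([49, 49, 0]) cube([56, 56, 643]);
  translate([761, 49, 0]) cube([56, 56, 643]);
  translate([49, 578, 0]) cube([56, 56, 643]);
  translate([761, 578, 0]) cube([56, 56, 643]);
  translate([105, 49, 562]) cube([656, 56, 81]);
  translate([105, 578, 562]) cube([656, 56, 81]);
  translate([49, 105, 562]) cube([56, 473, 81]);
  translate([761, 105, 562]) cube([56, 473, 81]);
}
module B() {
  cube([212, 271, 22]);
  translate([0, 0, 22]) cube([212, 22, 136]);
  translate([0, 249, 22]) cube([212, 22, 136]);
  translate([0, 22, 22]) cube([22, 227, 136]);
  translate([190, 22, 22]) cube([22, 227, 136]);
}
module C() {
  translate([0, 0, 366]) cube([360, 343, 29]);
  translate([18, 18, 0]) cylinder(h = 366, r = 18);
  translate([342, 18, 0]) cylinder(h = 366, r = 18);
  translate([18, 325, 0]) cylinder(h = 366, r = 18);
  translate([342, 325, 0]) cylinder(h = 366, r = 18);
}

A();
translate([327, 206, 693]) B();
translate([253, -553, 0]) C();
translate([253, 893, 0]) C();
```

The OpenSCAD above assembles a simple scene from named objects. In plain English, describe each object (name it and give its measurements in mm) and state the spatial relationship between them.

A is a table: top 866 mm (x) × 683 mm (y), 50 mm thick, upper face at z = 693 mm, on four 56×56 mm square legs, each inset 49 mm from the nearest pair of top edges, running from z = 0 to the bottom of the top. Four apron rails, 56 mm thick and 81 mm tall, run between adjacent legs with their top edges flush with the underside of the top and their outer faces flush with the legs' outer faces.

B is an open storage box with external size 212×271×158 mm and wall thickness 22 mm (the base is also 22 mm thick). The base covers the whole footprint; the four walls stand on the base, with the y-facing walls full-width and the x-facing walls fitting between their inner faces.

C is a four-legged stool. The seat is 360×343 mm, 29 mm thick, top at z = 395 mm. It stands on four round legs, each 36 mm in diameter, from z = 0 to the seat underside, each leg's axis is inset half a diameter from the nearest pair of seat edges (so the leg's bounding box is flush with the corner).

The open box is on top of the table, centred. Two stools sit around the table at the −y, +y sides.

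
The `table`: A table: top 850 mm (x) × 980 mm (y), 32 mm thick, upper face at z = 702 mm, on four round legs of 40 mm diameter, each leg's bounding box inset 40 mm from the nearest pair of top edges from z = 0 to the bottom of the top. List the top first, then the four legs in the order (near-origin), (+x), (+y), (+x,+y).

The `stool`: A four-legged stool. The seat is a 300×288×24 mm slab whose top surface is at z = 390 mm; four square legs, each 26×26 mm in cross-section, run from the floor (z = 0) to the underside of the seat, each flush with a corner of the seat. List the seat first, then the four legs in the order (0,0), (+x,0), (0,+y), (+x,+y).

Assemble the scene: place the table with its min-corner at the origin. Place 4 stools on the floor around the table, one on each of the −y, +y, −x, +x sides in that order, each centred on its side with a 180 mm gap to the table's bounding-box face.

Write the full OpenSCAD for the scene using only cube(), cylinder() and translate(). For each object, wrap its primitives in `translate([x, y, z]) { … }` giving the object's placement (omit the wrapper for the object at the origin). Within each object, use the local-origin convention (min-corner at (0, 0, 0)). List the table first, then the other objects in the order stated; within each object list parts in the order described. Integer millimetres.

translate([0, 0, 670]) cube([850, 980, 32]);
translate([60, 60, 0]) cylinder(h = 670, r = 20);
translate([790, 60, 0]) cylinder(h = 670, r = 20);
translate([60, 920, 0]) cylinder(h = 670, r = 20);
translate([790, 920, 0]) cylinder(h = 670, r = 20);
translate([275, -468, 0]) {
  translate([0, 0, 366]) cube([300, 288, 24]);
  cube([26, 26, 366]);
  translate([274, 0, 0]) cube([26, 26, 366]);
  translate([0, 262, 0]) cube([26, 26, 366]);
  translate([274, 262, 0]) cube([26, 26, 366]);
}
translate([275, 1160, 0]) {
  translate([0, 0, 366]) cube([300, 288, 24]);
  cube([26, 26, 366]);
  translate([274, 0, 0]) cube([26, 26, 366]);
  translate([0, 262, 0]) cube([26, 26, 366]);
  translate([274, 262, 0]) cube([26, 26, 366]);
}
translate([-480, 346, 0]) {
  translate([0, 0, 366]) cube([300, 288, 24]);
  cube([26, 26, 366]);
  translate([274, 0, 0]) cube([26, 26, 366]);
  translate([0, 262, 0]) cube([26, 26, 366]);
  translate([274, 262, 0]) cube([26, 26, 366]);
}
translate([1030, 346, 0]) {
  translate([0, 0, 366]) cube([300, 288, 24]);
  cube([26, 26, 366]);
  translate([274, 0, 0]) cube([26, 26, 366]);
  translate([0, 262, 0]) cube([26, 26, 366]);
  translate([274, 262, 0]) cube([26, 26, 366]);
}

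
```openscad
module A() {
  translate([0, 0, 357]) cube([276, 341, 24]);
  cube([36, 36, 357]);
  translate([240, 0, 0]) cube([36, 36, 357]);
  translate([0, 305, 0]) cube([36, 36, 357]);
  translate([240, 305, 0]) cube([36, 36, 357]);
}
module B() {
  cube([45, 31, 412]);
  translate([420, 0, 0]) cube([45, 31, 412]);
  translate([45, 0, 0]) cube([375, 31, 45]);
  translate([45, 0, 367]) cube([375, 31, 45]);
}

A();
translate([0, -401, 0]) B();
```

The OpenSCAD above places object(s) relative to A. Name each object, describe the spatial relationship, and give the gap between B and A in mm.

A is a stool. B is a picture frame. The picture frame is on the floor beside the stool on its −y side. The gap between the picture frame and the stool is 370 mm.

The picture frame's nearest face is 370 mm from the stool's −y face.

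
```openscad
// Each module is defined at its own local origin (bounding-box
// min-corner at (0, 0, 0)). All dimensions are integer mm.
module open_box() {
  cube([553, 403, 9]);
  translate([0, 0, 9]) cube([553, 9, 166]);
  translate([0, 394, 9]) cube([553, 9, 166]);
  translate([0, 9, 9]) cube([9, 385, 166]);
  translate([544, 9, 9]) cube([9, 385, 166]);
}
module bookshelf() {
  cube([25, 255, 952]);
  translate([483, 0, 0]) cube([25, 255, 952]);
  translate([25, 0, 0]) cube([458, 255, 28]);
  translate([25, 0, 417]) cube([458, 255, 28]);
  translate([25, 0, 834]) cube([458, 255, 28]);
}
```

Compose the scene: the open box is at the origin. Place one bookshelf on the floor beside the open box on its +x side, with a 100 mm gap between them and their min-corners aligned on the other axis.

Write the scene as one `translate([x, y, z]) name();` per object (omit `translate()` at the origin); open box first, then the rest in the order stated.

open_box();
translate([653, 0, 0]) bookshelf();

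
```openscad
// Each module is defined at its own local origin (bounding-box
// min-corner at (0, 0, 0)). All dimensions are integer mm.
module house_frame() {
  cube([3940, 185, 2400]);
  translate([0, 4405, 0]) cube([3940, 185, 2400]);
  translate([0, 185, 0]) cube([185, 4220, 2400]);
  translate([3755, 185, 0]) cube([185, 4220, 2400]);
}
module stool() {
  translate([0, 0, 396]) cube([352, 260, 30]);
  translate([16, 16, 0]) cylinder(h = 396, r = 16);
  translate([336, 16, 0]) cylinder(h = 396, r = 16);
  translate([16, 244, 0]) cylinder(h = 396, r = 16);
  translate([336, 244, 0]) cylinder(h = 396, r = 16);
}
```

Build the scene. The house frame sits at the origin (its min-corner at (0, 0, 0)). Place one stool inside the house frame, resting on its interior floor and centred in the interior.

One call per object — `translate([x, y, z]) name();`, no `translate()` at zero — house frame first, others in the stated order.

house_frame();
translate([1794, 2165, 0]) stool();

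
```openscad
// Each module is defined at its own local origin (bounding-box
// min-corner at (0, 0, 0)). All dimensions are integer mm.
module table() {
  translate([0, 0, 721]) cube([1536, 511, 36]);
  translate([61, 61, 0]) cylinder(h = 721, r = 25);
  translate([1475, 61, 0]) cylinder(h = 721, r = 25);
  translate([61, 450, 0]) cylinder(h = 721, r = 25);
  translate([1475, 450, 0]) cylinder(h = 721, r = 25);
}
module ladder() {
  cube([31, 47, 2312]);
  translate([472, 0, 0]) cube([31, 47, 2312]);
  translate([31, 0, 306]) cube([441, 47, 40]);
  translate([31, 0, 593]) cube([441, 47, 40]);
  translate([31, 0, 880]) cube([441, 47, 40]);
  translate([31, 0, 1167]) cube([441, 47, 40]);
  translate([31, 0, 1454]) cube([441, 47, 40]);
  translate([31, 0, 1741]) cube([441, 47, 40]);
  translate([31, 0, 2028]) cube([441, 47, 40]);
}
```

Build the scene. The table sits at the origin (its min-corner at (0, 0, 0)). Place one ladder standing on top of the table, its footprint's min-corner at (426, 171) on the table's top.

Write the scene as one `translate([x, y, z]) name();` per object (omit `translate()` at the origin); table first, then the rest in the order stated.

table();
translate([426, 171, 757]) ladder();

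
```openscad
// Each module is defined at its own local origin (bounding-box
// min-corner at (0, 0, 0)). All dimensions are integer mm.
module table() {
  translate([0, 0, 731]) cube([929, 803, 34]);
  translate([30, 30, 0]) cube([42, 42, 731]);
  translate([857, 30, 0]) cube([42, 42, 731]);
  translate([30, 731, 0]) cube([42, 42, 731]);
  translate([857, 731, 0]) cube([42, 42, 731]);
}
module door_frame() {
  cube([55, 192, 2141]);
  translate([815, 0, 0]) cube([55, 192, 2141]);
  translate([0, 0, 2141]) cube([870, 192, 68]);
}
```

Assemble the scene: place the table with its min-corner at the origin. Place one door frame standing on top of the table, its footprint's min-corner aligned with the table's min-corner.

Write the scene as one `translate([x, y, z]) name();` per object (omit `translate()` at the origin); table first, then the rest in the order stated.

table();
translate([0, 0, 765]) door_frame();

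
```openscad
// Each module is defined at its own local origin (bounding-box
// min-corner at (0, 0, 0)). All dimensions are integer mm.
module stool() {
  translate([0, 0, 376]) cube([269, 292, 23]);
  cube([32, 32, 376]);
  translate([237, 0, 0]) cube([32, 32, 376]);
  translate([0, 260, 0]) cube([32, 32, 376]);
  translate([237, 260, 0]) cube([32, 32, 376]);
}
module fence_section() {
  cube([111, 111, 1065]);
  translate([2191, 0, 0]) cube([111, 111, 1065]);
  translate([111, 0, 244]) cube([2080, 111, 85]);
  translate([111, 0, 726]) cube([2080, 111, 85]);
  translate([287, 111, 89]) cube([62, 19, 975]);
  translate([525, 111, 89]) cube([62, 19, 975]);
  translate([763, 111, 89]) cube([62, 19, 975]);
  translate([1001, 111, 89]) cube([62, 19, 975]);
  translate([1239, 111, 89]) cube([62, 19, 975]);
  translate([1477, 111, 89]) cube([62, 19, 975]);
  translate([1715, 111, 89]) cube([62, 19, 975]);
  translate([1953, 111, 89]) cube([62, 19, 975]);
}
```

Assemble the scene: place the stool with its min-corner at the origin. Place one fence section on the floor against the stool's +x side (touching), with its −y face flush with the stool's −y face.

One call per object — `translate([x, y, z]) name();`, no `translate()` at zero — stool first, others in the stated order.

stool();
translate([269, 0, 0]) fence_section();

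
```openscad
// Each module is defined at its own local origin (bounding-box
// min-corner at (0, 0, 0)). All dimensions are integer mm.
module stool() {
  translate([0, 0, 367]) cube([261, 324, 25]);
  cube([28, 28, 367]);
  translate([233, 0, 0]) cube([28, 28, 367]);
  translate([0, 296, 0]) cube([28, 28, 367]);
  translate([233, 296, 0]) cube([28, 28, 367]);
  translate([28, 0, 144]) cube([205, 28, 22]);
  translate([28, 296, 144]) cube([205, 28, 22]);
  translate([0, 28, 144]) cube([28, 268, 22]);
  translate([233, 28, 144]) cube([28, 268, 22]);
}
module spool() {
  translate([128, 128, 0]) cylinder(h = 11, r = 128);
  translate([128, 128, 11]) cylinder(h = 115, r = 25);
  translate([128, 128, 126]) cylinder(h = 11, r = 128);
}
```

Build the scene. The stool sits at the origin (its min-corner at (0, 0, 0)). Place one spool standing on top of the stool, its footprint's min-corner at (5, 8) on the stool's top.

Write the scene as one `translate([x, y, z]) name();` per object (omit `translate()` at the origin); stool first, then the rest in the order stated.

stool();
translate([5, 8, 392]) spool();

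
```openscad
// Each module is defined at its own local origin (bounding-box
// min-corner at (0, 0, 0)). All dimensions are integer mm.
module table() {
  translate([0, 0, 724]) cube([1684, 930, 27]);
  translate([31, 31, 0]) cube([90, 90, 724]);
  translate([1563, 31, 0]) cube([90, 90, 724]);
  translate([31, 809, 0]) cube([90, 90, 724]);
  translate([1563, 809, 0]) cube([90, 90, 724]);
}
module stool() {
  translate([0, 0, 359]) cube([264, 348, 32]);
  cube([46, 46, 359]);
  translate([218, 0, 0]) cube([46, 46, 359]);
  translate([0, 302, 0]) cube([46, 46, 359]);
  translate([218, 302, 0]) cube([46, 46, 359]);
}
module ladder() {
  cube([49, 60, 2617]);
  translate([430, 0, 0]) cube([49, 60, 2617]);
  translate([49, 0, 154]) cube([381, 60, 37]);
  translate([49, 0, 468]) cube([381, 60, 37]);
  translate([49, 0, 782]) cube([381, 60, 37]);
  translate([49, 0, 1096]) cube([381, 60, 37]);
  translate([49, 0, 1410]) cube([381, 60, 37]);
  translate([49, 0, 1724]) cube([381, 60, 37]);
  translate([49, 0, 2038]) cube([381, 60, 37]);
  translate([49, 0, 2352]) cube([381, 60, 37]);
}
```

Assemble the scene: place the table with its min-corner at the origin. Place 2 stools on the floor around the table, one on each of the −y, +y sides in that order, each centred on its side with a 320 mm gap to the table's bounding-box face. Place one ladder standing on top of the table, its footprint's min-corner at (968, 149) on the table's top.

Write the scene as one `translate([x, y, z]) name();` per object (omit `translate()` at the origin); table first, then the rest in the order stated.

table();
translate([710, -668, 0]) stool();
translate([710, 1250, 0]) stool();
translate([968, 149, 751]) ladder();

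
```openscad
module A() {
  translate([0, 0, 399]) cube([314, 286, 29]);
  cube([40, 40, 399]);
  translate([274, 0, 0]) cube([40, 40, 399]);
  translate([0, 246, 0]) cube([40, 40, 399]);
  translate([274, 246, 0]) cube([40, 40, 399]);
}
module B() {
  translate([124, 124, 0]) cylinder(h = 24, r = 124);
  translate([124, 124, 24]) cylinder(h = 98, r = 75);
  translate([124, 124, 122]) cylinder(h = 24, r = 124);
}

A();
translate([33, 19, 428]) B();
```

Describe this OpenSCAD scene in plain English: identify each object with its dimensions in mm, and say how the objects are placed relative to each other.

A is a simple wooden stool: a rectangular seat 314 mm (x) by 286 mm (y), 29 mm thick, top face at z = 428 mm, on four square legs, each 40×40 mm in cross-section. The legs rest on z = 0, each flush with a corner of the seat.

B is a spool: two coaxial disc flanges of radius 124 mm and thickness 24 mm, joined by a core cylinder of radius 75 mm and height 98 mm. The lower flange rests on z = 0 and the three cylinders share a vertical axis.

The spool is on top of the stool, centred.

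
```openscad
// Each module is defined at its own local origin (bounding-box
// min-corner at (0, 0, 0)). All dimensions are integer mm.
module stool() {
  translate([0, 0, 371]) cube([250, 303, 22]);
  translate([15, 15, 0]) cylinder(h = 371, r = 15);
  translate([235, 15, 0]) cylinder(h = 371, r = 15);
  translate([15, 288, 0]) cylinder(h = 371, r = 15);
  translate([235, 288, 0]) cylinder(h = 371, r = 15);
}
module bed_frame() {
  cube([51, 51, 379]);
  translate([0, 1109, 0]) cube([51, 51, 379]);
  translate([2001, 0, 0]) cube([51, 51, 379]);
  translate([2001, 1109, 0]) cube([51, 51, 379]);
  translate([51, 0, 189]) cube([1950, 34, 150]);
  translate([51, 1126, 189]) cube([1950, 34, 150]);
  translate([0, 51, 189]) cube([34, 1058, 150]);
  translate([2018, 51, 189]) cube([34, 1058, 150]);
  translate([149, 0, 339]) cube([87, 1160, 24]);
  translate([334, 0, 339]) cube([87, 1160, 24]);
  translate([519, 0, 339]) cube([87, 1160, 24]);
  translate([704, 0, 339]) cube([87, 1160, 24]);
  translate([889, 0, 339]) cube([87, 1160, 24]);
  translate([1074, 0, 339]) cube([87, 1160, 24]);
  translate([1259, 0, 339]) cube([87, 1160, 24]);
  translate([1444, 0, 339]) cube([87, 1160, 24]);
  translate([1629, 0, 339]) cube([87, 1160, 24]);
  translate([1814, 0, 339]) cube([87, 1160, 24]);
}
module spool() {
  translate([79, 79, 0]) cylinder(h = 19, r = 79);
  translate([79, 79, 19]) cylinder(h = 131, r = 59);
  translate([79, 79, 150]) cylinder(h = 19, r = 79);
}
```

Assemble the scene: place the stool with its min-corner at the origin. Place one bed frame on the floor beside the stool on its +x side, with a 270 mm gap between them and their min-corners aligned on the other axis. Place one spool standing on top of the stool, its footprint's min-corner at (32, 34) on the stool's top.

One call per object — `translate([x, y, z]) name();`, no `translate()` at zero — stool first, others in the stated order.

stool();
translate([520, 0, 0]) bed_frame();
translate([32, 34, 393]) spool();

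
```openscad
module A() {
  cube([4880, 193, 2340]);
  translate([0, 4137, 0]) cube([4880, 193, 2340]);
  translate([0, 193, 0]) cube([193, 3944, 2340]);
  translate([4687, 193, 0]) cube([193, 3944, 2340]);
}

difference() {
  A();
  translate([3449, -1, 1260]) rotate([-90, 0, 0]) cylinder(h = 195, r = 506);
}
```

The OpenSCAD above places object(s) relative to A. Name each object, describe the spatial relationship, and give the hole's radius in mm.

The subtracted cylinder has r = 506 mm.

A is a house frame. The house frame has a circular hole through its front wall. The hole's radius is 506 mm.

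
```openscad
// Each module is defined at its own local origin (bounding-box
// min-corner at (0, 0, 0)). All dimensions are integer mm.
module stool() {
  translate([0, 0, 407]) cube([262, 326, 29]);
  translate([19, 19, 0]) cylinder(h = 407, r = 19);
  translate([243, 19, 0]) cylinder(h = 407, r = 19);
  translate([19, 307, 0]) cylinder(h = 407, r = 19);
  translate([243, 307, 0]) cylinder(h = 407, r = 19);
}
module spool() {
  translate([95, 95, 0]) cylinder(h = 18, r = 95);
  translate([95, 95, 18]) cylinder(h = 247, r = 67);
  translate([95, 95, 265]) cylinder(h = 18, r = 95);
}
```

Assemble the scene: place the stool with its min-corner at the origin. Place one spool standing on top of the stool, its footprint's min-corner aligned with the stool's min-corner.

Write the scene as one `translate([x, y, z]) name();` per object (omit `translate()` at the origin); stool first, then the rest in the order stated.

stool();
translate([0, 0, 436]) spool();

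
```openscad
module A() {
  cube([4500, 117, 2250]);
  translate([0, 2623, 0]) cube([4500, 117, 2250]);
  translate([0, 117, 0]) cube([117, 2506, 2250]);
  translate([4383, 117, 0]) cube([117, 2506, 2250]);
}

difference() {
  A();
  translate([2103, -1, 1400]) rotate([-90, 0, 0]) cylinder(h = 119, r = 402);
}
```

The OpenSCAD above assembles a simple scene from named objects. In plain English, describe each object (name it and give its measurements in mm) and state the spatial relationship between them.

A is the wall frame of a small rectangular building: four walls, each 2250 mm tall and 117 mm thick, enclosing a footprint 4500 mm (x) by 2740 mm (y) outside-to-outside, with no floor or roof. The front and back walls (the −y and +y sides) span the full width; the two side walls fit between them.

The house frame has a circular hole of radius 402 mm through its front wall, centred at (x = 2103, z = 1400).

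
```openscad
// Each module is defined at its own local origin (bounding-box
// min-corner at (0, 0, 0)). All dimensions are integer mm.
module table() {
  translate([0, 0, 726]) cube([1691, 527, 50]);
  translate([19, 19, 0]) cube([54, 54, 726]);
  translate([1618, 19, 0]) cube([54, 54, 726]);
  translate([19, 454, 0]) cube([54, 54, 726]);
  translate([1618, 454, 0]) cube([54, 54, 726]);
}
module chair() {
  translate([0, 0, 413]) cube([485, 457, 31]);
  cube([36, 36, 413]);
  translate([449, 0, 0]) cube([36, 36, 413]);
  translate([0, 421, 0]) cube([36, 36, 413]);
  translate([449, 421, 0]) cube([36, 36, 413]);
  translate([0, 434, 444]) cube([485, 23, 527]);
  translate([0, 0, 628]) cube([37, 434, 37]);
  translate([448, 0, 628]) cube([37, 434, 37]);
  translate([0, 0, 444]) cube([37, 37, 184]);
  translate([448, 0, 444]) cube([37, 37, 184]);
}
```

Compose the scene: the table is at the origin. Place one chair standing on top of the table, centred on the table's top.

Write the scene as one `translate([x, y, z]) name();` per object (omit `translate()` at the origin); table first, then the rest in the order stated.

table();
translate([603, 35, 776]) chair();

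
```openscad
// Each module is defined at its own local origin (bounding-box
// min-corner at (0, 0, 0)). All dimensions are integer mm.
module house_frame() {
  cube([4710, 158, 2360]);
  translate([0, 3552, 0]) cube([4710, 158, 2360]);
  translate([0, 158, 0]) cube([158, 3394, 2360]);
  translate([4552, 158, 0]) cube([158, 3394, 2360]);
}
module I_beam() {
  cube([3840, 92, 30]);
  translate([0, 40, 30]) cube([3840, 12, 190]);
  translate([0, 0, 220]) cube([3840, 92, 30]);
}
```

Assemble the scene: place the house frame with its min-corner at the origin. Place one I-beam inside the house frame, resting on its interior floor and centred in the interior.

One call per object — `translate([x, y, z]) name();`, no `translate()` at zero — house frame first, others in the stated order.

house_frame();
translate([435, 1809, 0]) I_beam();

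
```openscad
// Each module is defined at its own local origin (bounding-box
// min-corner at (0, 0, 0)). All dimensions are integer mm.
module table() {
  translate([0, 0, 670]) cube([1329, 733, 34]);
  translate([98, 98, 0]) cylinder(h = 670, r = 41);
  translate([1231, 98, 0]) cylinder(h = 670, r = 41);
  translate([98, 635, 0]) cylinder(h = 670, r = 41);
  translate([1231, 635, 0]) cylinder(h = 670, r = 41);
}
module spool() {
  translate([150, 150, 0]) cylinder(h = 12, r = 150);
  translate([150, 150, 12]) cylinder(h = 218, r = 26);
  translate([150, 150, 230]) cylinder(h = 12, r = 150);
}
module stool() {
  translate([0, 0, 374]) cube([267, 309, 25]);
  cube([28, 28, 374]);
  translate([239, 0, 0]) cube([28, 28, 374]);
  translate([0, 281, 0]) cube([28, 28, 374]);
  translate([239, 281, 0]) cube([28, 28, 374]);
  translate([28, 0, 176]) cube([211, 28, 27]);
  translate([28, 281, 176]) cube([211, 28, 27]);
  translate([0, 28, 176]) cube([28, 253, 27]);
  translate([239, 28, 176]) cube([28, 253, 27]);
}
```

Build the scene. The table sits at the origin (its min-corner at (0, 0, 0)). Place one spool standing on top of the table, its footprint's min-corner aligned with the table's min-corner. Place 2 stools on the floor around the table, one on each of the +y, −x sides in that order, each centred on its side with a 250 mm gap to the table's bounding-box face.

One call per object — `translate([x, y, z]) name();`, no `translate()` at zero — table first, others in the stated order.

table();
translate([0, 0, 704]) spool();
translate([531, 983, 0]) stool();
translate([-517, 212, 0]) stool();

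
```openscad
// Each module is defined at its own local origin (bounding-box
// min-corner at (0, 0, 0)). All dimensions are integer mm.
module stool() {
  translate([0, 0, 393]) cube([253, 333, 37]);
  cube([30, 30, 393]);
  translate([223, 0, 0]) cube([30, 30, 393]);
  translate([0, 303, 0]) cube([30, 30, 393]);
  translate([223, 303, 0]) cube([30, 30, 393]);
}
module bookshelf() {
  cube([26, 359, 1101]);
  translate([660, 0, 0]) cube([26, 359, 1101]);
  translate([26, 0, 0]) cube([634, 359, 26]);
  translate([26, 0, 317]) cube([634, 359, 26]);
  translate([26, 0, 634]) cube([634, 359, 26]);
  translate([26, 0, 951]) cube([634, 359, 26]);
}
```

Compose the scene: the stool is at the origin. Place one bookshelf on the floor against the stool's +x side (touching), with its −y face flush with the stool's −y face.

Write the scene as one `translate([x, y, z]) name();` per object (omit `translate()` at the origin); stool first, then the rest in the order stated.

stool();
translate([253, 0, 0]) bookshelf();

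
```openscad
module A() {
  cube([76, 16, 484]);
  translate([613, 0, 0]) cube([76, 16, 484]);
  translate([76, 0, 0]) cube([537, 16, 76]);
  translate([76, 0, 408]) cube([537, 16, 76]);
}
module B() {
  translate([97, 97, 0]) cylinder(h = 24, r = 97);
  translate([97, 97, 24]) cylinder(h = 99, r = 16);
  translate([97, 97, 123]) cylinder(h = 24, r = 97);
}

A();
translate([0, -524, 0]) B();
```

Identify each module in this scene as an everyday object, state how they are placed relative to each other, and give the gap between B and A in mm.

A is a picture frame. B is a spool. The spool is on the floor beside the picture frame on its −y side. The gap between the spool and the picture frame is 330 mm.

The spool's nearest face is 330 mm from the picture frame's −y face.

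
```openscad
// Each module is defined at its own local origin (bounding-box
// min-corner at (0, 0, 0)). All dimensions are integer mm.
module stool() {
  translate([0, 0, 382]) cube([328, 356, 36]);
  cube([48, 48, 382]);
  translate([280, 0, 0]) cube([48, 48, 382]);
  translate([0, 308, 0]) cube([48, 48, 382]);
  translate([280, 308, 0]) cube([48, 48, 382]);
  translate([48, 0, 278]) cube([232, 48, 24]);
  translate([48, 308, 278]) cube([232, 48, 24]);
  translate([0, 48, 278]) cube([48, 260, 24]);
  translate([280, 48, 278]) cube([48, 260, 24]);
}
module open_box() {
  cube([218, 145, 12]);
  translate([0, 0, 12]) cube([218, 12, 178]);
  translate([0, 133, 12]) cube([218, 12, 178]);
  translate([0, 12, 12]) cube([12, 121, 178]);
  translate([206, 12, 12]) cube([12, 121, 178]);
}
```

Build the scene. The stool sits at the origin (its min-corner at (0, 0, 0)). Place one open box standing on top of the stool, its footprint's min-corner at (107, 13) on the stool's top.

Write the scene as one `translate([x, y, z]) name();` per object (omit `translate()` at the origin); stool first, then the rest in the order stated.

stool();
translate([107, 13, 418]) open_box();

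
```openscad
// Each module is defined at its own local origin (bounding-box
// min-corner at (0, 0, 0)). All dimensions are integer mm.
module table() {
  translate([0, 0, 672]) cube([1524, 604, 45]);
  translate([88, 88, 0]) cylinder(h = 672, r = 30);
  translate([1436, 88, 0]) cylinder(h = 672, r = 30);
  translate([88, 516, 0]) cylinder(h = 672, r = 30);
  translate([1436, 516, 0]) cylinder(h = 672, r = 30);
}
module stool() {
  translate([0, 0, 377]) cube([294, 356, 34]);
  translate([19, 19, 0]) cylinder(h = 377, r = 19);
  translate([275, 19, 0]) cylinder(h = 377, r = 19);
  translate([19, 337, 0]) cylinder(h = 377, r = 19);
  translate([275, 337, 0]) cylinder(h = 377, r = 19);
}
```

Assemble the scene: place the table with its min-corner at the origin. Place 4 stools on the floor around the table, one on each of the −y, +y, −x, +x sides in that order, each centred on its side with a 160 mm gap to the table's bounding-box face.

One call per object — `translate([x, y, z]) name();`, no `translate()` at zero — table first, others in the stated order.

table();
translate([615, -516, 0]) stool();
translate([615, 764, 0]) stool();
translate([-454, 124, 0]) stool();
translate([1684, 124, 0]) stool();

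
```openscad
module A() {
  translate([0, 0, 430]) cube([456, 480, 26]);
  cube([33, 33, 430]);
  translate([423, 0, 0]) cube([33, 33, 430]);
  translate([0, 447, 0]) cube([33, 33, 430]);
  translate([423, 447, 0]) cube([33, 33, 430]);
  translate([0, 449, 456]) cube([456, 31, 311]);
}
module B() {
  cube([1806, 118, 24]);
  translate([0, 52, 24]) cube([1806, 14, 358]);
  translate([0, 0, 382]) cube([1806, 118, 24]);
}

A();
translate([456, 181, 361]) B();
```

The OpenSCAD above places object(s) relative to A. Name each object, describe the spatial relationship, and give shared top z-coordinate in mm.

Both tops at z = 767 mm.

A is a chair. B is an I-beam. The I-beam is beside the chair with their tops flush at z = 767. The shared top z-coordinate is 767 mm.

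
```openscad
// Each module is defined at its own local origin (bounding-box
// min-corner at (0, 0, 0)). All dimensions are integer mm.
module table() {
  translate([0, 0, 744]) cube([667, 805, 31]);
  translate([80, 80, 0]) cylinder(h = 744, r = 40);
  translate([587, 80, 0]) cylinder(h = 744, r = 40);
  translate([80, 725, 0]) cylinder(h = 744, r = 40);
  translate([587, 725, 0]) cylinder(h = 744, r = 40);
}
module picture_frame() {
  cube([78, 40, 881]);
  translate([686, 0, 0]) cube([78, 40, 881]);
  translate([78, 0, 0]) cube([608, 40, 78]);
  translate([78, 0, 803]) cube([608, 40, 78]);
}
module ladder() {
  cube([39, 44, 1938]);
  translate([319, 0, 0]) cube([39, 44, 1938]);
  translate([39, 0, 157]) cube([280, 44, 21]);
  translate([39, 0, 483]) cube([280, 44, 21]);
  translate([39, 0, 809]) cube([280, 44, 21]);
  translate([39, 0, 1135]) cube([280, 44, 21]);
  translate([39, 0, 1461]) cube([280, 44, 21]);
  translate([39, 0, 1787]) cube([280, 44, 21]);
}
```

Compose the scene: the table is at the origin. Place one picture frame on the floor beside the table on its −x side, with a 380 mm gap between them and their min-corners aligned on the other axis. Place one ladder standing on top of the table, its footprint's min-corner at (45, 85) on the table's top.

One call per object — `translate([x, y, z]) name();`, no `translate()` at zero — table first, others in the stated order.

table();
translate([-1144, 0, 0]) picture_frame();
translate([45, 85, 775]) ladder();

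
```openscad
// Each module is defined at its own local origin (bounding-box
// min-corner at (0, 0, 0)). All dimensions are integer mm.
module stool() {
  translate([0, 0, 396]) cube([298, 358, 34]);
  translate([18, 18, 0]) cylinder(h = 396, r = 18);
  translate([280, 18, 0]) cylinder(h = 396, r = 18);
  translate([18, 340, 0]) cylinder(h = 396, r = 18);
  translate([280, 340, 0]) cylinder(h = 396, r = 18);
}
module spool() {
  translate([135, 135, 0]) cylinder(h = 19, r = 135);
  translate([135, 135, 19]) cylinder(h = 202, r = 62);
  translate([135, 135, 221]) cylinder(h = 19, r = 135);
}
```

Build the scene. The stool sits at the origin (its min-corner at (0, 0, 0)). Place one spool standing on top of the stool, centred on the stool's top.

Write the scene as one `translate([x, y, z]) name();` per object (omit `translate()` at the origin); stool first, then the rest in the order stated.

stool();
translate([14, 44, 430]) spool();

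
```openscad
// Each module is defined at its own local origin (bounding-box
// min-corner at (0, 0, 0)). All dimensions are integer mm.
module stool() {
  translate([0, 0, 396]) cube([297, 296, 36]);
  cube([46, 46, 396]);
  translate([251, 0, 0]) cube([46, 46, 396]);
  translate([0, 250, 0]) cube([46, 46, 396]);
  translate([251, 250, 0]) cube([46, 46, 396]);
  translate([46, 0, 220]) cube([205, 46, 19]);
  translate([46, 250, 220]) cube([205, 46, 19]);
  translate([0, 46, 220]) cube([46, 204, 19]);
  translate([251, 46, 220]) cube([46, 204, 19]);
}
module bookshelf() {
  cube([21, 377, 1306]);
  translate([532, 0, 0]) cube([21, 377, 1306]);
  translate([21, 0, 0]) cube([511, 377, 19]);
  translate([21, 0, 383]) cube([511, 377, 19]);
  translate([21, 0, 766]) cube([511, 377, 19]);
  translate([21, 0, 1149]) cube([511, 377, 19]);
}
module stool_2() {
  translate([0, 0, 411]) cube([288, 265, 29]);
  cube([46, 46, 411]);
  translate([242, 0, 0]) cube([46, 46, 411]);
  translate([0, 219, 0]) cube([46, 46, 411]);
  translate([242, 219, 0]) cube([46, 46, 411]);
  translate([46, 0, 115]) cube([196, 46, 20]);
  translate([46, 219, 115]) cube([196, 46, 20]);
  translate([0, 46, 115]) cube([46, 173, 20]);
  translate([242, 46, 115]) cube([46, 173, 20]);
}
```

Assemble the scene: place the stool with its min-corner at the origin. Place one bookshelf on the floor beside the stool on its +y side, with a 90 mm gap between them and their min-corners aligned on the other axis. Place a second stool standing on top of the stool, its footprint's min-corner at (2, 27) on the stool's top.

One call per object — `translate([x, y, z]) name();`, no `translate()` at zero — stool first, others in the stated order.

stool();
translate([0, 386, 0]) bookshelf();
translate([2, 27, 432]) stool_2();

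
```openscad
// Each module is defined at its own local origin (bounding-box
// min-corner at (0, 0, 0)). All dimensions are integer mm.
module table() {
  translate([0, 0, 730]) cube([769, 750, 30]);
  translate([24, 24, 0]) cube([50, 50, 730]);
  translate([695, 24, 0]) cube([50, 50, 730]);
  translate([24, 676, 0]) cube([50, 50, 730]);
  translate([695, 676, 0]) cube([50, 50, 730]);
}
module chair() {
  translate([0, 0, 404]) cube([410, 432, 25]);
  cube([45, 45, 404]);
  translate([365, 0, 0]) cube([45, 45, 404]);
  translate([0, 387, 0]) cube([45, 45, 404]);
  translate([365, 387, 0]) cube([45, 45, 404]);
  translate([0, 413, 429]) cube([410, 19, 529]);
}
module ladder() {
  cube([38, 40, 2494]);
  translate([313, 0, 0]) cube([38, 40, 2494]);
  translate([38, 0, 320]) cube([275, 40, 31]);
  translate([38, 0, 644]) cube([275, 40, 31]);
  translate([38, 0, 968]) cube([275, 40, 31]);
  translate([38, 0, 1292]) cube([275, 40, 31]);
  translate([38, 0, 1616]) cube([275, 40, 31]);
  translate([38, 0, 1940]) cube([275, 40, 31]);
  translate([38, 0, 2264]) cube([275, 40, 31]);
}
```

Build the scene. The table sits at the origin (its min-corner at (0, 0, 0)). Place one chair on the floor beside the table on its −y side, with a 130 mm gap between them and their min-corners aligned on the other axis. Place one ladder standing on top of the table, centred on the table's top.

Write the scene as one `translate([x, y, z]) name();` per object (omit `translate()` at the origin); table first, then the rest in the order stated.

table();
translate([0, -562, 0]) chair();
translate([209, 355, 760]) ladder();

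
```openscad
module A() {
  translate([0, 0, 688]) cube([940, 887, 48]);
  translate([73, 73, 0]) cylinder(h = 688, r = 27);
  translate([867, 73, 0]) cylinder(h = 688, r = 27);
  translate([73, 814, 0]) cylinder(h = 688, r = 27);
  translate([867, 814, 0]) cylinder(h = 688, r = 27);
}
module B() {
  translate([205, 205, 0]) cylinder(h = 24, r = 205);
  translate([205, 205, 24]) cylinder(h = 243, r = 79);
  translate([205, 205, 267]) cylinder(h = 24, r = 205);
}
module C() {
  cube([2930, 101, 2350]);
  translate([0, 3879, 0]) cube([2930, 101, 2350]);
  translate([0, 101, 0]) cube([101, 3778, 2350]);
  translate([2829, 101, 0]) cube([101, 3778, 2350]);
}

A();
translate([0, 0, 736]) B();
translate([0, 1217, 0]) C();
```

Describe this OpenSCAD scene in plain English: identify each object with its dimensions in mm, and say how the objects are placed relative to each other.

A is a table: top 940 mm (x) × 887 mm (y), 48 mm thick, upper face at z = 736 mm, on four round legs of 54 mm diameter, each leg's bounding box inset 46 mm from the nearest pair of top edges, running from z = 0 to the bottom of the top.

B is a spool: two coaxial disc flanges of radius 205 mm and thickness 24 mm, joined by a core cylinder of radius 79 mm and height 243 mm. The lower flange rests on z = 0 and the three cylinders share a vertical axis.

C is the wall frame of a small rectangular building: four walls, each 2350 mm tall and 101 mm thick, enclosing a footprint 2930 mm (x) by 3980 mm (y) outside-to-outside, with no floor or roof. The front and back walls (the −y and +y sides) span the full width; the two side walls fit between them.

The spool is on top of the table. The house frame is on the floor beside the table on its +y side.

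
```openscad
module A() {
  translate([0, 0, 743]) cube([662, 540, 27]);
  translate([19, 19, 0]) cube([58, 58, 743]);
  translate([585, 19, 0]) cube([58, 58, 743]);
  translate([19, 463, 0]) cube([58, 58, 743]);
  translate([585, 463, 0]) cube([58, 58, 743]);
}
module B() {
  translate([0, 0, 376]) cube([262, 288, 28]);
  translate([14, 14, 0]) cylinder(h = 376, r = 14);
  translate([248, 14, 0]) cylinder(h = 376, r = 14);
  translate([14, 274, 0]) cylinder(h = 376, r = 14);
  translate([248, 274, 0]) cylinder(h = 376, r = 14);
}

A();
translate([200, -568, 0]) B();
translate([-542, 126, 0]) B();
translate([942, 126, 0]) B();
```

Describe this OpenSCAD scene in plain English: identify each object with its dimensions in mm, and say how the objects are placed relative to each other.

A is a rectangular dining table. The top is 662×540×27 mm with its upper surface at z = 770 mm. It stands on four 58×58 mm square legs, each inset 19 mm from the nearest pair of top edges, running from the floor to the underside of the top.

B is a simple wooden stool: a rectangular seat 262 mm (x) by 288 mm (y), 28 mm thick, top face at z = 404 mm, on four round legs, each 28 mm in diameter. The legs rest on z = 0, each leg's axis is inset half a diameter from the nearest pair of seat edges (so the leg's bounding box is flush with the corner).

Three stools sit around the table at the −y, −x, +x sides.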